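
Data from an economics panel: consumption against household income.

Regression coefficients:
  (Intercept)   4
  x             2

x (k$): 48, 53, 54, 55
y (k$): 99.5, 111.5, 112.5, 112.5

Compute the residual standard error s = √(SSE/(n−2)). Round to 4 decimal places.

s = 1.5811

x=48: ŷ = 4 + 2·48 = 100; e = 99.5 − 100 = -0.5
x=53: ŷ = 4 + 2·53 = 110; e = 111.5 − 110 = 1.5
x=54: ŷ = 4 + 2·54 = 112; e = 112.5 − 112 = 0.5
x=55: ŷ = 4 + 2·55 = 114; e = 112.5 − 114 = -1.5
SSE = 0.25 + 2.25 + 0.25 + 2.25 = 5
s = √(5/2) = √2.5 ≈ 1.5811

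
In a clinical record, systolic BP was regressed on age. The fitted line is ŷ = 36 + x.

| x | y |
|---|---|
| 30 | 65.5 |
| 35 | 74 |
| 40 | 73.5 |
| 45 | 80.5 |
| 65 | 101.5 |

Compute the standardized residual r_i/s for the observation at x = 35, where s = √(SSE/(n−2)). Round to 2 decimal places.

1.30

x=30: ŷ = 36 + 30 = 66; r = 65.5 − 66 = -0.5
x=35: ŷ = 36 + 35 = 71; r = 74 − 71 = 3
x=40: ŷ = 36 + 40 = 76; r = 73.5 − 76 = -2.5
x=45: ŷ = 36 + 45 = 81; r = 80.5 − 81 = -0.5
x=65: ŷ = 36 + 65 = 101; r = 101.5 − 101 = 0.5
SSE = 0.25 + 9 + 6.25 + 0.25 + 0.25 = 16
s = √(16/3) = 2.3094
r/s = 3 / 2.3094 = 1.30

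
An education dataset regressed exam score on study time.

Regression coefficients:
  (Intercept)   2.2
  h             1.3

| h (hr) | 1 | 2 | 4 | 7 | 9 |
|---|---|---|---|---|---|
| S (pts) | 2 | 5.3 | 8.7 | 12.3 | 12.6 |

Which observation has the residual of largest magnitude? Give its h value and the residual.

h=1: ŷ = 2.2 + 1.3·1 = 3.5; r = 2 − 3.5 = -1.5
h=2: ŷ = 2.2 + 1.3·2 = 4.8; r = 5.3 − 4.8 = 0.5
h=4: ŷ = 2.2 + 1.3·4 = 7.4; r = 8.7 − 7.4 = 1.3
h=7: ŷ = 2.2 + 1.3·7 = 11.3; r = 12.3 − 11.3 = 1
h=9: ŷ = 2.2 + 1.3·9 = 13.9; r = 12.6 − 13.9 = -1.3
Largest |r| is 1.5 at h = 1, residual -1.5.

h = 1, r = -1.5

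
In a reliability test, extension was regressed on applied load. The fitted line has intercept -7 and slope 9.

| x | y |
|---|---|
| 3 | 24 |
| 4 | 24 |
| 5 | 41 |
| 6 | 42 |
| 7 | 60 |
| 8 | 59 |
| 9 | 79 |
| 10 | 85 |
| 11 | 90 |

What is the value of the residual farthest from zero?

e = -6

x=3: ŷ = -7 + 9·3 = 20; e = 24 − 20 = 4
x=4: ŷ = -7 + 9·4 = 29; e = 24 − 29 = -5
x=5: ŷ = -7 + 9·5 = 38; e = 41 − 38 = 3
x=6: ŷ = -7 + 9·6 = 47; e = 42 − 47 = -5
x=7: ŷ = -7 + 9·7 = 56; e = 60 − 56 = 4
x=8: ŷ = -7 + 9·8 = 65; e = 59 − 65 = -6
x=9: ŷ = -7 + 9·9 = 74; e = 79 − 74 = 5
x=10: ŷ = -7 + 9·10 = 83; e = 85 − 83 = 2
x=11: ŷ = -7 + 9·11 = 92; e = 90 − 92 = -2
Largest |e| is 6 at x = 8, residual -6.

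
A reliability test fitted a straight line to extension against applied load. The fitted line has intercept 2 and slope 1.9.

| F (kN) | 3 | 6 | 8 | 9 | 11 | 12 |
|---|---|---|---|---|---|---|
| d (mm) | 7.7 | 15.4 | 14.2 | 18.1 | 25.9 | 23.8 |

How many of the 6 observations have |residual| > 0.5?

5

F=3: d̂ = 2 + 1.9·3 = 7.7; e = 7.7 − 7.7 = 0
F=6: d̂ = 2 + 1.9·6 = 13.4; e = 15.4 − 13.4 = 2
F=8: d̂ = 2 + 1.9·8 = 17.2; e = 14.2 − 17.2 = -3
F=9: d̂ = 2 + 1.9·9 = 19.1; e = 18.1 − 19.1 = -1
F=11: d̂ = 2 + 1.9·11 = 22.9; e = 25.9 − 22.9 = 3
F=12: d̂ = 2 + 1.9·12 = 24.8; e = 23.8 − 24.8 = -1
|e| > 0.5: F=6 (|e|=2), F=8 (|e|=3), F=9 (|e|=1), F=11 (|e|=3), F=12 (|e|=1) → 5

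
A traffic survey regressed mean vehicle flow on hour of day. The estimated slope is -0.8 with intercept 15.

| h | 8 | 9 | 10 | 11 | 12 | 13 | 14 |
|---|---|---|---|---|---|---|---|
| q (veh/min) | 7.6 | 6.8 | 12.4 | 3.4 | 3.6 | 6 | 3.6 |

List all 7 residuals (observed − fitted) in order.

-1, -1, 5.4, -2.8, -1.8, 1.4, -0.2

h=8: q̂ = 15 − 0.8·8 = 8.6; r = 7.6 − 8.6 = -1
h=9: q̂ = 15 − 0.8·9 = 7.8; r = 6.8 − 7.8 = -1
h=10: q̂ = 15 − 0.8·10 = 7; r = 12.4 − 7 = 5.4
h=11: q̂ = 15 − 0.8·11 = 6.2; r = 3.4 − 6.2 = -2.8
h=12: q̂ = 15 − 0.8·12 = 5.4; r = 3.6 − 5.4 = -1.8
h=13: q̂ = 15 − 0.8·13 = 4.6; r = 6 − 4.6 = 1.4
h=14: q̂ = 15 − 0.8·14 = 3.8; r = 3.6 − 3.8 = -0.2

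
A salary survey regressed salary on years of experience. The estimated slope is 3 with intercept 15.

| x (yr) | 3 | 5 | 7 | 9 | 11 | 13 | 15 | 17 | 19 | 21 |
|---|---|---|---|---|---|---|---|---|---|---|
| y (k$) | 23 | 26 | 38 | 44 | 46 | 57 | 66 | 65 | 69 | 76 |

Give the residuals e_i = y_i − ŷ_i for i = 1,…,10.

x=3: ŷ = 15 + 3·3 = 24; e = 23 − 24 = -1
x=5: ŷ = 15 + 3·5 = 30; e = 26 − 30 = -4
x=7: ŷ = 15 + 3·7 = 36; e = 38 − 36 = 2
x=9: ŷ = 15 + 3·9 = 42; e = 44 − 42 = 2
x=11: ŷ = 15 + 3·11 = 48; e = 46 − 48 = -2
x=13: ŷ = 15 + 3·13 = 54; e = 57 − 54 = 3
x=15: ŷ = 15 + 3·15 = 60; e = 66 − 60 = 6
x=17: ŷ = 15 + 3·17 = 66; e = 65 − 66 = -1
x=19: ŷ = 15 + 3·19 = 72; e = 69 − 72 = -3
x=21: ŷ = 15 + 3·21 = 78; e = 76 − 78 = -2

-1, -4, 2, 2, -2, 3, 6, -1, -3, -2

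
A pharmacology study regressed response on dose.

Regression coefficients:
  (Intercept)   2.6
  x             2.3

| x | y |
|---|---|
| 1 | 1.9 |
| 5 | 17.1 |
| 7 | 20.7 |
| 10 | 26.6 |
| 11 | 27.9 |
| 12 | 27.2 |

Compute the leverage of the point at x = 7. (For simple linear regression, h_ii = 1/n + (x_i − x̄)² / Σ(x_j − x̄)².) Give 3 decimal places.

x̄ = (1 + 5 + 7 + 10 + 11 + 12)/6 = 7.66667
Σ(x − x̄)² = 44.4444 + 7.11111 + 0.444444 + 5.44444 + 11.1111 + 18.7778 = 87.3333
h = 1/6 + (-0.666667)²/87.3333 = 0.166667 + 0.00508906 = 0.172

h = 0.172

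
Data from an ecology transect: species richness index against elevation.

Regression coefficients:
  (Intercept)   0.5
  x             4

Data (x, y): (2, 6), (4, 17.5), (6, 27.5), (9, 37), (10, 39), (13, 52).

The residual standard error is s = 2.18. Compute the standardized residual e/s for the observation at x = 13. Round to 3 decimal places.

-0.229

ŷ = 0.5 + 4·13 = 52.5
e = 52 − 52.5 = -0.5
e/s = -0.5 / 2.18 = -0.229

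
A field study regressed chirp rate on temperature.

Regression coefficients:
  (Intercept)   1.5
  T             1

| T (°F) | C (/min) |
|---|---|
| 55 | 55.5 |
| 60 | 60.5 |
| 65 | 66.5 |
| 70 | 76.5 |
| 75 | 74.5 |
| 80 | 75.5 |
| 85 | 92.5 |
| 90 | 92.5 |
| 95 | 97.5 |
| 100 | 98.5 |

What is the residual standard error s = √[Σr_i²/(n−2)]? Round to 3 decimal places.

T=55: Ĉ = 1.5 + 55 = 56.5; r = 55.5 − 56.5 = -1
T=60: Ĉ = 1.5 + 60 = 61.5; r = 60.5 − 61.5 = -1
T=65: Ĉ = 1.5 + 65 = 66.5; r = 66.5 − 66.5 = 0
T=70: Ĉ = 1.5 + 70 = 71.5; r = 76.5 − 71.5 = 5
T=75: Ĉ = 1.5 + 75 = 76.5; r = 74.5 − 76.5 = -2
T=80: Ĉ = 1.5 + 80 = 81.5; r = 75.5 − 81.5 = -6
T=85: Ĉ = 1.5 + 85 = 86.5; r = 92.5 − 86.5 = 6
T=90: Ĉ = 1.5 + 90 = 91.5; r = 92.5 − 91.5 = 1
T=95: Ĉ = 1.5 + 95 = 96.5; r = 97.5 − 96.5 = 1
T=100: Ĉ = 1.5 + 100 = 101.5; r = 98.5 − 101.5 = -3
SSE = 1 + 1 + 0 + 25 + 4 + 36 + 36 + 1 + 1 + 9 = 114
s = √(114/8) = √14.25 ≈ 3.775

s = 3.775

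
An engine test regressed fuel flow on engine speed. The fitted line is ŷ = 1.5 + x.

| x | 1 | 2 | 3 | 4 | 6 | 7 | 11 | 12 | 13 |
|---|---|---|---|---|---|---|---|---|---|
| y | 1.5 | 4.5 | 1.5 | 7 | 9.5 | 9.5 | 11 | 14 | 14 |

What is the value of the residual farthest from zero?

x=1: ŷ = 1.5 + 1 = 2.5; e = 1.5 − 2.5 = -1
x=2: ŷ = 1.5 + 2 = 3.5; e = 4.5 − 3.5 = 1
x=3: ŷ = 1.5 + 3 = 4.5; e = 1.5 − 4.5 = -3
x=4: ŷ = 1.5 + 4 = 5.5; e = 7 − 5.5 = 1.5
x=6: ŷ = 1.5 + 6 = 7.5; e = 9.5 − 7.5 = 2
x=7: ŷ = 1.5 + 7 = 8.5; e = 9.5 − 8.5 = 1
x=11: ŷ = 1.5 + 11 = 12.5; e = 11 − 12.5 = -1.5
x=12: ŷ = 1.5 + 12 = 13.5; e = 14 − 13.5 = 0.5
x=13: ŷ = 1.5 + 13 = 14.5; e = 14 − 14.5 = -0.5
Largest |e| is 3 at x = 3, residual -3.

e = -3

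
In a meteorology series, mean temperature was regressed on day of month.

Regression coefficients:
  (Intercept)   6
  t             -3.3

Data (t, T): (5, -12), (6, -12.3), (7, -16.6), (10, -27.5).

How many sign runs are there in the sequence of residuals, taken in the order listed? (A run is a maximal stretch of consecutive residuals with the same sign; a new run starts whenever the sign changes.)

t=5: ŷ = 6 − 3.3·5 = -10.5; e = -12 − (-10.5) = -1.5
t=6: ŷ = 6 − 3.3·6 = -13.8; e = -12.3 − (-13.8) = 1.5
t=7: ŷ = 6 − 3.3·7 = -17.1; e = -16.6 − (-17.1) = 0.5
t=10: ŷ = 6 − 3.3·10 = -27; e = -27.5 − (-27) = -0.5
Signs: − + + −
Runs: −×1, +×2, −×1 → 3

3 runs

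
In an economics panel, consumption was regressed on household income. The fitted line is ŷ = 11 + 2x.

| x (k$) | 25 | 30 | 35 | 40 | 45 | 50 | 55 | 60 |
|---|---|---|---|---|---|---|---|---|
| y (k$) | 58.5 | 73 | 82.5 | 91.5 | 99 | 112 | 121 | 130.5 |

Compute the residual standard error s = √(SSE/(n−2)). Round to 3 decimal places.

x=25: ŷ = 11 + 2·25 = 61; r = 58.5 − 61 = -2.5
x=30: ŷ = 11 + 2·30 = 71; r = 73 − 71 = 2
x=35: ŷ = 11 + 2·35 = 81; r = 82.5 − 81 = 1.5
x=40: ŷ = 11 + 2·40 = 91; r = 91.5 − 91 = 0.5
x=45: ŷ = 11 + 2·45 = 101; r = 99 − 101 = -2
x=50: ŷ = 11 + 2·50 = 111; r = 112 − 111 = 1
x=55: ŷ = 11 + 2·55 = 121; r = 121 − 121 = 0
x=60: ŷ = 11 + 2·60 = 131; r = 130.5 − 131 = -0.5
SSE = 6.25 + 4 + 2.25 + 0.25 + 4 + 1 + 0 + 0.25 = 18
s = √(18/6) = √3 ≈ 1.732

s = 1.732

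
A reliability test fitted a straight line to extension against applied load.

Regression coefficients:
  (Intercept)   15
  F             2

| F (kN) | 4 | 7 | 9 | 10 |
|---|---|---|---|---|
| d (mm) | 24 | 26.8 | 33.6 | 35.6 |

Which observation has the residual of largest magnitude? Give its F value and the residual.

F=4: ŷ = 15 + 2·4 = 23; e = 24 − 23 = 1
F=7: ŷ = 15 + 2·7 = 29; e = 26.8 − 29 = -2.2
F=9: ŷ = 15 + 2·9 = 33; e = 33.6 − 33 = 0.6
F=10: ŷ = 15 + 2·10 = 35; e = 35.6 − 35 = 0.6
Largest |e| is 2.2 at F = 7, residual -2.2.

F = 7, e = -2.2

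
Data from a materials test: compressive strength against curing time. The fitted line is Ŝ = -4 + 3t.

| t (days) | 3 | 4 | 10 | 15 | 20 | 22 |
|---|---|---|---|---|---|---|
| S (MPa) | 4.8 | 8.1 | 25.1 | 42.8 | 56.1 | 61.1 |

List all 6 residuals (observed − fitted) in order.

t=3: Ŝ = -4 + 3·3 = 5; r = 4.8 − 5 = -0.2
t=4: Ŝ = -4 + 3·4 = 8; r = 8.1 − 8 = 0.1
t=10: Ŝ = -4 + 3·10 = 26; r = 25.1 − 26 = -0.9
t=15: Ŝ = -4 + 3·15 = 41; r = 42.8 − 41 = 1.8
t=20: Ŝ = -4 + 3·20 = 56; r = 56.1 − 56 = 0.1
t=22: Ŝ = -4 + 3·22 = 62; r = 61.1 − 62 = -0.9

-0.2, 0.1, -0.9, 1.8, 0.1, -0.9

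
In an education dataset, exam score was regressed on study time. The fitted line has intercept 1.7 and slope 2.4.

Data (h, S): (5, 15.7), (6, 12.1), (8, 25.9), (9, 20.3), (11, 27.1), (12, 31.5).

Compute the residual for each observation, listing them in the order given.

h=5: ŷ = 1.7 + 2.4·5 = 13.7; e = 15.7 − 13.7 = 2
h=6: ŷ = 1.7 + 2.4·6 = 16.1; e = 12.1 − 16.1 = -4
h=8: ŷ = 1.7 + 2.4·8 = 20.9; e = 25.9 − 20.9 = 5
h=9: ŷ = 1.7 + 2.4·9 = 23.3; e = 20.3 − 23.3 = -3
h=11: ŷ = 1.7 + 2.4·11 = 28.1; e = 27.1 − 28.1 = -1
h=12: ŷ = 1.7 + 2.4·12 = 30.5; e = 31.5 − 30.5 = 1

2, -4, 5, -3, -1, 1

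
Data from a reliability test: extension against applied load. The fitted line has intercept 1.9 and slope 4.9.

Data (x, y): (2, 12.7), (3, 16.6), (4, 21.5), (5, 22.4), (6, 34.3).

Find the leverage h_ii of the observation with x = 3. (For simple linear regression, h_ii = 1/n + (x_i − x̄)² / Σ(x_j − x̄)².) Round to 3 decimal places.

h = 0.300

x̄ = (2 + 3 + 4 + 5 + 6)/5 = 4
Σ(x − x̄)² = 4 + 1 + 0 + 1 + 4 = 10
h = 1/5 + (-1)²/10 = 0.2 + 0.1 = 0.300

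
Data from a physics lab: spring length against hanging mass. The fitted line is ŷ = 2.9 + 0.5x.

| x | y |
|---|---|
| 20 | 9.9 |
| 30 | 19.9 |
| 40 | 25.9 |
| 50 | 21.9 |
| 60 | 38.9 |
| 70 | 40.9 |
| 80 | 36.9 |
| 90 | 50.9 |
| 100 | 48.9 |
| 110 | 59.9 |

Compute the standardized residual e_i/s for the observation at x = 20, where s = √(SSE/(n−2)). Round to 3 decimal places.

-0.655

x=20: ŷ = 2.9 + 0.5·20 = 12.9; e = 9.9 − 12.9 = -3
x=30: ŷ = 2.9 + 0.5·30 = 17.9; e = 19.9 − 17.9 = 2
x=40: ŷ = 2.9 + 0.5·40 = 22.9; e = 25.9 − 22.9 = 3
x=50: ŷ = 2.9 + 0.5·50 = 27.9; e = 21.9 − 27.9 = -6
x=60: ŷ = 2.9 + 0.5·60 = 32.9; e = 38.9 − 32.9 = 6
x=70: ŷ = 2.9 + 0.5·70 = 37.9; e = 40.9 − 37.9 = 3
x=80: ŷ = 2.9 + 0.5·80 = 42.9; e = 36.9 − 42.9 = -6
x=90: ŷ = 2.9 + 0.5·90 = 47.9; e = 50.9 − 47.9 = 3
x=100: ŷ = 2.9 + 0.5·100 = 52.9; e = 48.9 − 52.9 = -4
x=110: ŷ = 2.9 + 0.5·110 = 57.9; e = 59.9 − 57.9 = 2
SSE = 9 + 4 + 9 + 36 + 36 + 9 + 36 + 9 + 16 + 4 = 168
s = √(168/8) = 4.58258
e/s = -3 / 4.58258 = -0.655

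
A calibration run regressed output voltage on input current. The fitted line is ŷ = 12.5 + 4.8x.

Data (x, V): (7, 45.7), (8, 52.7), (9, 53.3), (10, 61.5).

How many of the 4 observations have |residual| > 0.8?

3

x=7: ŷ = 12.5 + 4.8·7 = 46.1; e = 45.7 − 46.1 = -0.4
x=8: ŷ = 12.5 + 4.8·8 = 50.9; e = 52.7 − 50.9 = 1.8
x=9: ŷ = 12.5 + 4.8·9 = 55.7; e = 53.3 − 55.7 = -2.4
x=10: ŷ = 12.5 + 4.8·10 = 60.5; e = 61.5 − 60.5 = 1
|e| > 0.8: x=8 (|e|=1.8), x=9 (|e|=2.4), x=10 (|e|=1) → 3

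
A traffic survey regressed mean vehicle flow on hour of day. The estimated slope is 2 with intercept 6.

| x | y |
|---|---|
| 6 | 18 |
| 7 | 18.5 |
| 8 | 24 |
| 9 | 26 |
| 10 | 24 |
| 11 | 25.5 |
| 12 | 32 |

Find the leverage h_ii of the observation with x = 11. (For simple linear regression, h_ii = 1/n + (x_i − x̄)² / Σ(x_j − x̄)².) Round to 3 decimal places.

x̄ = (6 + 7 + 8 + 9 + 10 + 11 + 12)/7 = 9
Σ(x − x̄)² = 9 + 4 + 1 + 0 + 1 + 4 + 9 = 28
h = 1/7 + (2)²/28 = 0.142857 + 0.142857 = 0.286

h = 0.286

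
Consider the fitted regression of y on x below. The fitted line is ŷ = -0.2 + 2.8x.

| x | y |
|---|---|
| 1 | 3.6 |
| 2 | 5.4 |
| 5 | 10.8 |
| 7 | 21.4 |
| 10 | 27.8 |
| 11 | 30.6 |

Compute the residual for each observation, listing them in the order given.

1, 0, -3, 2, 0, 0

x=1: ŷ = -0.2 + 2.8·1 = 2.6; e = 3.6 − 2.6 = 1
x=2: ŷ = -0.2 + 2.8·2 = 5.4; e = 5.4 − 5.4 = 0
x=5: ŷ = -0.2 + 2.8·5 = 13.8; e = 10.8 − 13.8 = -3
x=7: ŷ = -0.2 + 2.8·7 = 19.4; e = 21.4 − 19.4 = 2
x=10: ŷ = -0.2 + 2.8·10 = 27.8; e = 27.8 − 27.8 = 0
x=11: ŷ = -0.2 + 2.8·11 = 30.6; e = 30.6 − 30.6 = 0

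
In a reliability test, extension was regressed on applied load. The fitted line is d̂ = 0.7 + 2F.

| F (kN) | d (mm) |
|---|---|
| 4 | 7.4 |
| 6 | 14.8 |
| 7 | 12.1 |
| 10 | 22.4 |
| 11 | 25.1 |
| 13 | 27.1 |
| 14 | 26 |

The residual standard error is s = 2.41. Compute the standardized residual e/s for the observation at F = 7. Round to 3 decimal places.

-1.079

d̂ = 0.7 + 2·7 = 14.7
e = 12.1 − 14.7 = -2.6
e/s = -2.6 / 2.41 = -1.079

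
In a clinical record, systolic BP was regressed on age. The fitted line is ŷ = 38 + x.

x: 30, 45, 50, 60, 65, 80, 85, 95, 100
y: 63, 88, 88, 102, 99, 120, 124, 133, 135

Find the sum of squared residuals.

SSE = 96

x=30: ŷ = 38 + 30 = 68; r = 63 − 68 = -5
x=45: ŷ = 38 + 45 = 83; r = 88 − 83 = 5
x=50: ŷ = 38 + 50 = 88; r = 88 − 88 = 0
x=60: ŷ = 38 + 60 = 98; r = 102 − 98 = 4
x=65: ŷ = 38 + 65 = 103; r = 99 − 103 = -4
x=80: ŷ = 38 + 80 = 118; r = 120 − 118 = 2
x=85: ŷ = 38 + 85 = 123; r = 124 − 123 = 1
x=95: ŷ = 38 + 95 = 133; r = 133 − 133 = 0
x=100: ŷ = 38 + 100 = 138; r = 135 − 138 = -3
SSE = 25 + 25 + 0 + 16 + 16 + 4 + 1 + 0 + 9 = 96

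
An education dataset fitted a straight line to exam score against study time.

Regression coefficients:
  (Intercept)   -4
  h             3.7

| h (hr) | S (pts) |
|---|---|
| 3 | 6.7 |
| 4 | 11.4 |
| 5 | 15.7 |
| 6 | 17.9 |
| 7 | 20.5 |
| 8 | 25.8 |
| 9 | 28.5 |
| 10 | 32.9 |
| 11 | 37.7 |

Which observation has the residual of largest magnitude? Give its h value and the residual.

h=3: Ŝ = -4 + 3.7·3 = 7.1; e = 6.7 − 7.1 = -0.4
h=4: Ŝ = -4 + 3.7·4 = 10.8; e = 11.4 − 10.8 = 0.6
h=5: Ŝ = -4 + 3.7·5 = 14.5; e = 15.7 − 14.5 = 1.2
h=6: Ŝ = -4 + 3.7·6 = 18.2; e = 17.9 − 18.2 = -0.3
h=7: Ŝ = -4 + 3.7·7 = 21.9; e = 20.5 − 21.9 = -1.4
h=8: Ŝ = -4 + 3.7·8 = 25.6; e = 25.8 − 25.6 = 0.2
h=9: Ŝ = -4 + 3.7·9 = 29.3; e = 28.5 − 29.3 = -0.8
h=10: Ŝ = -4 + 3.7·10 = 33; e = 32.9 − 33 = -0.1
h=11: Ŝ = -4 + 3.7·11 = 36.7; e = 37.7 − 36.7 = 1
Largest |e| is 1.4 at h = 7, residual -1.4.

h = 7, e = -1.4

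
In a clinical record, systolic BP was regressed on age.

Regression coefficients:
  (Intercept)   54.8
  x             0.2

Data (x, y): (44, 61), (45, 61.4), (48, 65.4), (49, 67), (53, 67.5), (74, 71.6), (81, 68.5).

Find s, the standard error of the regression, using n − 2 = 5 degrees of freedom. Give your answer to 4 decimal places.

x=44: ŷ = 54.8 + 0.2·44 = 63.6; r = 61 − 63.6 = -2.6
x=45: ŷ = 54.8 + 0.2·45 = 63.8; r = 61.4 − 63.8 = -2.4
x=48: ŷ = 54.8 + 0.2·48 = 64.4; r = 65.4 − 64.4 = 1
x=49: ŷ = 54.8 + 0.2·49 = 64.6; r = 67 − 64.6 = 2.4
x=53: ŷ = 54.8 + 0.2·53 = 65.4; r = 67.5 − 65.4 = 2.1
x=74: ŷ = 54.8 + 0.2·74 = 69.6; r = 71.6 − 69.6 = 2
x=81: ŷ = 54.8 + 0.2·81 = 71; r = 68.5 − 71 = -2.5
SSE = 6.76 + 5.76 + 1 + 5.76 + 4.41 + 4 + 6.25 = 33.94
s = √(33.94/5) = √6.788 ≈ 2.6054

s = 2.6054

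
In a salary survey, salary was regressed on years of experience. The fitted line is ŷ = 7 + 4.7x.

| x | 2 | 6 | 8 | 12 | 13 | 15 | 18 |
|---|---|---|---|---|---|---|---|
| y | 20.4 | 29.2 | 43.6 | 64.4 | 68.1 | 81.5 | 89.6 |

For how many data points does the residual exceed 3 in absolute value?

x=2: ŷ = 7 + 4.7·2 = 16.4; e = 20.4 − 16.4 = 4
x=6: ŷ = 7 + 4.7·6 = 35.2; e = 29.2 − 35.2 = -6
x=8: ŷ = 7 + 4.7·8 = 44.6; e = 43.6 − 44.6 = -1
x=12: ŷ = 7 + 4.7·12 = 63.4; e = 64.4 − 63.4 = 1
x=13: ŷ = 7 + 4.7·13 = 68.1; e = 68.1 − 68.1 = 0
x=15: ŷ = 7 + 4.7·15 = 77.5; e = 81.5 − 77.5 = 4
x=18: ŷ = 7 + 4.7·18 = 91.6; e = 89.6 − 91.6 = -2
|e| > 3: x=2 (|e|=4), x=6 (|e|=6), x=15 (|e|=4) → 3

3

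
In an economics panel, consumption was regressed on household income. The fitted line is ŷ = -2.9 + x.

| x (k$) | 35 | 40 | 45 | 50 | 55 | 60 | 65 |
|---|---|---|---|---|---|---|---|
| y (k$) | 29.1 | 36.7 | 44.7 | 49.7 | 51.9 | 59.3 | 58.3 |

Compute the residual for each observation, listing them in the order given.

x=35: ŷ = -2.9 + 35 = 32.1; e = 29.1 − 32.1 = -3
x=40: ŷ = -2.9 + 40 = 37.1; e = 36.7 − 37.1 = -0.4
x=45: ŷ = -2.9 + 45 = 42.1; e = 44.7 − 42.1 = 2.6
x=50: ŷ = -2.9 + 50 = 47.1; e = 49.7 − 47.1 = 2.6
x=55: ŷ = -2.9 + 55 = 52.1; e = 51.9 − 52.1 = -0.2
x=60: ŷ = -2.9 + 60 = 57.1; e = 59.3 − 57.1 = 2.2
x=65: ŷ = -2.9 + 65 = 62.1; e = 58.3 − 62.1 = -3.8

-3, -0.4, 2.6, 2.6, -0.2, 2.2, -3.8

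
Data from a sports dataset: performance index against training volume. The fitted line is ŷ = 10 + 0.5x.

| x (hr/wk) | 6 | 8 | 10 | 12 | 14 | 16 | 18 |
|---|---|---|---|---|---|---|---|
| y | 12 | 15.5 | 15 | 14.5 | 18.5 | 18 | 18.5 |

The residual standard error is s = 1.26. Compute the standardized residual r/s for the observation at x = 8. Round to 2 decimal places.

1.19

ŷ = 10 + 0.5·8 = 14
r = 15.5 − 14 = 1.5
r/s = 1.5 / 1.26 = 1.19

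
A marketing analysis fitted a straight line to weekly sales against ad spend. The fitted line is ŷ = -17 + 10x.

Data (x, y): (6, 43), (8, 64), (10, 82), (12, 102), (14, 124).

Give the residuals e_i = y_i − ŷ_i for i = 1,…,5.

x=6: ŷ = -17 + 10·6 = 43; e = 43 − 43 = 0
x=8: ŷ = -17 + 10·8 = 63; e = 64 − 63 = 1
x=10: ŷ = -17 + 10·10 = 83; e = 82 − 83 = -1
x=12: ŷ = -17 + 10·12 = 103; e = 102 − 103 = -1
x=14: ŷ = -17 + 10·14 = 123; e = 124 − 123 = 1

0, 1, -1, -1, 1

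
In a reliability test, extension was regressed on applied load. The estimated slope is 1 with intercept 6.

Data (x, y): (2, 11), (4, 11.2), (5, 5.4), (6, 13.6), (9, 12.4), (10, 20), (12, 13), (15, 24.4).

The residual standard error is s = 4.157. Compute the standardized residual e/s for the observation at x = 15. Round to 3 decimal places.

ŷ = 6 + 15 = 21
e = 24.4 − 21 = 3.4
e/s = 3.4 / 4.157 = 0.818

0.818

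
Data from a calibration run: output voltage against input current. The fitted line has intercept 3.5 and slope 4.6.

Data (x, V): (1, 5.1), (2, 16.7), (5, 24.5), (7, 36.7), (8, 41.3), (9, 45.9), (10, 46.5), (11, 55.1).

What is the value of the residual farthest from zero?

x=1: V̂ = 3.5 + 4.6·1 = 8.1; r = 5.1 − 8.1 = -3
x=2: V̂ = 3.5 + 4.6·2 = 12.7; r = 16.7 − 12.7 = 4
x=5: V̂ = 3.5 + 4.6·5 = 26.5; r = 24.5 − 26.5 = -2
x=7: V̂ = 3.5 + 4.6·7 = 35.7; r = 36.7 − 35.7 = 1
x=8: V̂ = 3.5 + 4.6·8 = 40.3; r = 41.3 − 40.3 = 1
x=9: V̂ = 3.5 + 4.6·9 = 44.9; r = 45.9 − 44.9 = 1
x=10: V̂ = 3.5 + 4.6·10 = 49.5; r = 46.5 − 49.5 = -3
x=11: V̂ = 3.5 + 4.6·11 = 54.1; r = 55.1 − 54.1 = 1
Largest |r| is 4 at x = 2, residual 4.

r = 4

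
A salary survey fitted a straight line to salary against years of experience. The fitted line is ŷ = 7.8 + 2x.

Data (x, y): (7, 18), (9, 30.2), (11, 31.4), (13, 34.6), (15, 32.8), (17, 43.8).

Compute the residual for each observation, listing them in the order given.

-3.8, 4.4, 1.6, 0.8, -5, 2

x=7: ŷ = 7.8 + 2·7 = 21.8; e = 18 − 21.8 = -3.8
x=9: ŷ = 7.8 + 2·9 = 25.8; e = 30.2 − 25.8 = 4.4
x=11: ŷ = 7.8 + 2·11 = 29.8; e = 31.4 − 29.8 = 1.6
x=13: ŷ = 7.8 + 2·13 = 33.8; e = 34.6 − 33.8 = 0.8
x=15: ŷ = 7.8 + 2·15 = 37.8; e = 32.8 − 37.8 = -5
x=17: ŷ = 7.8 + 2·17 = 41.8; e = 43.8 − 41.8 = 2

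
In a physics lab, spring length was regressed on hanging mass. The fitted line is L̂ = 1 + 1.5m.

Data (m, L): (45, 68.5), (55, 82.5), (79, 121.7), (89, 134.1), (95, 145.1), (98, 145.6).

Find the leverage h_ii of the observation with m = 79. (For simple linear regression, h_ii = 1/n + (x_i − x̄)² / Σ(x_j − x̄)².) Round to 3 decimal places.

m̄ = (45 + 55 + 79 + 89 + 95 + 98)/6 = 76.8333
Σ(m − m̄)² = 1013.36 + 476.694 + 4.69444 + 148.028 + 330.028 + 448.028 = 2420.83
h = 1/6 + (2.16667)²/2420.83 = 0.166667 + 0.00193919 = 0.169

h = 0.169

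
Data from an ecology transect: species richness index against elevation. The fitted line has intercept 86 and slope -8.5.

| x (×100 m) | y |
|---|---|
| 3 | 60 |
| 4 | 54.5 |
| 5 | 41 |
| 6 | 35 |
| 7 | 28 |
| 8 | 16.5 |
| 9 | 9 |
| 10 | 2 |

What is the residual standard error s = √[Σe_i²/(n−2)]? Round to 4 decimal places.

x=3: ŷ = 86 − 8.5·3 = 60.5; e = 60 − 60.5 = -0.5
x=4: ŷ = 86 − 8.5·4 = 52; e = 54.5 − 52 = 2.5
x=5: ŷ = 86 − 8.5·5 = 43.5; e = 41 − 43.5 = -2.5
x=6: ŷ = 86 − 8.5·6 = 35; e = 35 − 35 = 0
x=7: ŷ = 86 − 8.5·7 = 26.5; e = 28 − 26.5 = 1.5
x=8: ŷ = 86 − 8.5·8 = 18; e = 16.5 − 18 = -1.5
x=9: ŷ = 86 − 8.5·9 = 9.5; e = 9 − 9.5 = -0.5
x=10: ŷ = 86 − 8.5·10 = 1; e = 2 − 1 = 1
SSE = 0.25 + 6.25 + 6.25 + 0 + 2.25 + 2.25 + 0.25 + 1 = 18.5
s = √(18.5/6) = √3.08333 ≈ 1.7559

s = 1.7559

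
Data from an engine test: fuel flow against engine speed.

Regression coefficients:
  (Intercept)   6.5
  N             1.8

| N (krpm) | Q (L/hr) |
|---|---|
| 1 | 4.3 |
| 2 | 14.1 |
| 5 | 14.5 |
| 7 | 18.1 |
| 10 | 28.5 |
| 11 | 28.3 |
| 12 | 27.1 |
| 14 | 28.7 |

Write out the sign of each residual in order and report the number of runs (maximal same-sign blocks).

N=1: ŷ = 6.5 + 1.8·1 = 8.3; r = 4.3 − 8.3 = -4
N=2: ŷ = 6.5 + 1.8·2 = 10.1; r = 14.1 − 10.1 = 4
N=5: ŷ = 6.5 + 1.8·5 = 15.5; r = 14.5 − 15.5 = -1
N=7: ŷ = 6.5 + 1.8·7 = 19.1; r = 18.1 − 19.1 = -1
N=10: ŷ = 6.5 + 1.8·10 = 24.5; r = 28.5 − 24.5 = 4
N=11: ŷ = 6.5 + 1.8·11 = 26.3; r = 28.3 − 26.3 = 2
N=12: ŷ = 6.5 + 1.8·12 = 28.1; r = 27.1 − 28.1 = -1
N=14: ŷ = 6.5 + 1.8·14 = 31.7; r = 28.7 − 31.7 = -3
Signs: − + − − + + − −
Runs: −×1, +×1, −×2, +×2, −×2 → 5

5 runs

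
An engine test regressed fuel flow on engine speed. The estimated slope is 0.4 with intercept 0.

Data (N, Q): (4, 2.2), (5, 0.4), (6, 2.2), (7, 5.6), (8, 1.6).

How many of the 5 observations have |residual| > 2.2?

N=4: ŷ = 0.4·4 = 1.6; r = 2.2 − 1.6 = 0.6
N=5: ŷ = 0.4·5 = 2; r = 0.4 − 2 = -1.6
N=6: ŷ = 0.4·6 = 2.4; r = 2.2 − 2.4 = -0.2
N=7: ŷ = 0.4·7 = 2.8; r = 5.6 − 2.8 = 2.8
N=8: ŷ = 0.4·8 = 3.2; r = 1.6 − 3.2 = -1.6
|r| > 2.2: N=7 (|r|=2.8) → 1

1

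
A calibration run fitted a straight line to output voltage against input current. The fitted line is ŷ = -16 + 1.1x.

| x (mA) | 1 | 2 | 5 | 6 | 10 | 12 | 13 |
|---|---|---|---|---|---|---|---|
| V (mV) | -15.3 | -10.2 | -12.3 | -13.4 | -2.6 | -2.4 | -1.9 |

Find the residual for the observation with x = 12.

e = 0.4

ŷ = -16 + 1.1·12 = -2.8
e = -2.4 − (-2.8) = 0.4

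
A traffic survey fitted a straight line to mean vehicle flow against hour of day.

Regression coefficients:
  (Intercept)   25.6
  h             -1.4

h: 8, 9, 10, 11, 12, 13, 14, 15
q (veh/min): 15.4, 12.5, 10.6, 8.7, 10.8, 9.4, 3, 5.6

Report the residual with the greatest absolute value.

h=8: ŷ = 25.6 − 1.4·8 = 14.4; e = 15.4 − 14.4 = 1
h=9: ŷ = 25.6 − 1.4·9 = 13; e = 12.5 − 13 = -0.5
h=10: ŷ = 25.6 − 1.4·10 = 11.6; e = 10.6 − 11.6 = -1
h=11: ŷ = 25.6 − 1.4·11 = 10.2; e = 8.7 − 10.2 = -1.5
h=12: ŷ = 25.6 − 1.4·12 = 8.8; e = 10.8 − 8.8 = 2
h=13: ŷ = 25.6 − 1.4·13 = 7.4; e = 9.4 − 7.4 = 2
h=14: ŷ = 25.6 − 1.4·14 = 6; e = 3 − 6 = -3
h=15: ŷ = 25.6 − 1.4·15 = 4.6; e = 5.6 − 4.6 = 1
Largest |e| is 3 at h = 14, residual -3.

e = -3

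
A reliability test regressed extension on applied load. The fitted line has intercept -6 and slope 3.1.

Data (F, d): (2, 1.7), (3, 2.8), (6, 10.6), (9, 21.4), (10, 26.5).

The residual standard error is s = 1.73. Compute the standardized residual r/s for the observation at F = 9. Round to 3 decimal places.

d̂ = -6 + 3.1·9 = 21.9
r = 21.4 − 21.9 = -0.5
r/s = -0.5 / 1.73 = -0.289

-0.289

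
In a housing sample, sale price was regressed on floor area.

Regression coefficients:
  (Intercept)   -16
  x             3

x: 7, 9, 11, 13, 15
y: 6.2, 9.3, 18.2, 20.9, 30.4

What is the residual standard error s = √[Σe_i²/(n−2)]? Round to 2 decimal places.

s = 2.01

x=7: ŷ = -16 + 3·7 = 5; e = 6.2 − 5 = 1.2
x=9: ŷ = -16 + 3·9 = 11; e = 9.3 − 11 = -1.7
x=11: ŷ = -16 + 3·11 = 17; e = 18.2 − 17 = 1.2
x=13: ŷ = -16 + 3·13 = 23; e = 20.9 − 23 = -2.1
x=15: ŷ = -16 + 3·15 = 29; e = 30.4 − 29 = 1.4
SSE = 1.44 + 2.89 + 1.44 + 4.41 + 1.96 = 12.14
s = √(12.14/3) = √4.04667 ≈ 2.01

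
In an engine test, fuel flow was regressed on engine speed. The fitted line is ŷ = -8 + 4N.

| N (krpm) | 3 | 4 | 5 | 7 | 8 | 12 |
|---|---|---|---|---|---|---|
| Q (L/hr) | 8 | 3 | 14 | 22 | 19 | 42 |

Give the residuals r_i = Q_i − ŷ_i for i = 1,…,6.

N=3: ŷ = -8 + 4·3 = 4; r = 8 − 4 = 4
N=4: ŷ = -8 + 4·4 = 8; r = 3 − 8 = -5
N=5: ŷ = -8 + 4·5 = 12; r = 14 − 12 = 2
N=7: ŷ = -8 + 4·7 = 20; r = 22 − 20 = 2
N=8: ŷ = -8 + 4·8 = 24; r = 19 − 24 = -5
N=12: ŷ = -8 + 4·12 = 40; r = 42 − 40 = 2

4, -5, 2, 2, -5, 2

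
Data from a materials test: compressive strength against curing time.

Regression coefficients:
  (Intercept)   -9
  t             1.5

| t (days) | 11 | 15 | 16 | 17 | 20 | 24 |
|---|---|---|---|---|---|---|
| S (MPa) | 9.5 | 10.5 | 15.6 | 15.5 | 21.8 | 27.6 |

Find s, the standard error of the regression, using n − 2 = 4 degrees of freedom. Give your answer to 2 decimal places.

s = 1.96

t=11: ŷ = -9 + 1.5·11 = 7.5; r = 9.5 − 7.5 = 2
t=15: ŷ = -9 + 1.5·15 = 13.5; r = 10.5 − 13.5 = -3
t=16: ŷ = -9 + 1.5·16 = 15; r = 15.6 − 15 = 0.6
t=17: ŷ = -9 + 1.5·17 = 16.5; r = 15.5 − 16.5 = -1
t=20: ŷ = -9 + 1.5·20 = 21; r = 21.8 − 21 = 0.8
t=24: ŷ = -9 + 1.5·24 = 27; r = 27.6 − 27 = 0.6
SSE = 4 + 9 + 0.36 + 1 + 0.64 + 0.36 = 15.36
s = √(15.36/4) = √3.84 ≈ 1.96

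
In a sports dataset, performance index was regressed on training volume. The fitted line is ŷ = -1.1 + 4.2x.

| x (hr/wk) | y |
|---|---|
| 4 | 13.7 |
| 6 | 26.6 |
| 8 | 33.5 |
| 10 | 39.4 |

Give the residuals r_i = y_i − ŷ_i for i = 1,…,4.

x=4: ŷ = -1.1 + 4.2·4 = 15.7; r = 13.7 − 15.7 = -2
x=6: ŷ = -1.1 + 4.2·6 = 24.1; r = 26.6 − 24.1 = 2.5
x=8: ŷ = -1.1 + 4.2·8 = 32.5; r = 33.5 − 32.5 = 1
x=10: ŷ = -1.1 + 4.2·10 = 40.9; r = 39.4 − 40.9 = -1.5

-2, 2.5, 1, -1.5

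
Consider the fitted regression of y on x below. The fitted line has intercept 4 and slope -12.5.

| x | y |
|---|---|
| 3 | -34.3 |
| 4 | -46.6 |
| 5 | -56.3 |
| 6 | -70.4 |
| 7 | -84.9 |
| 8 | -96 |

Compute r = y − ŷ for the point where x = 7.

r = -1.4

ŷ = 4 − 12.5·7 = -83.5
r = -84.9 − (-83.5) = -1.4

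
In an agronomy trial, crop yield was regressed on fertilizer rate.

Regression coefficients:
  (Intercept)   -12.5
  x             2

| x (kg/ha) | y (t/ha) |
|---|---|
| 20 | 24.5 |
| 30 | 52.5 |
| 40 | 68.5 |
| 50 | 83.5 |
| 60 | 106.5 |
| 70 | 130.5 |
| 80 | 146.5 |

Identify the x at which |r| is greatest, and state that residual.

x = 30, r = 5

x=20: ŷ = -12.5 + 2·20 = 27.5; r = 24.5 − 27.5 = -3
x=30: ŷ = -12.5 + 2·30 = 47.5; r = 52.5 − 47.5 = 5
x=40: ŷ = -12.5 + 2·40 = 67.5; r = 68.5 − 67.5 = 1
x=50: ŷ = -12.5 + 2·50 = 87.5; r = 83.5 − 87.5 = -4
x=60: ŷ = -12.5 + 2·60 = 107.5; r = 106.5 − 107.5 = -1
x=70: ŷ = -12.5 + 2·70 = 127.5; r = 130.5 − 127.5 = 3
x=80: ŷ = -12.5 + 2·80 = 147.5; r = 146.5 − 147.5 = -1
Largest |r| is 5 at x = 30, residual 5.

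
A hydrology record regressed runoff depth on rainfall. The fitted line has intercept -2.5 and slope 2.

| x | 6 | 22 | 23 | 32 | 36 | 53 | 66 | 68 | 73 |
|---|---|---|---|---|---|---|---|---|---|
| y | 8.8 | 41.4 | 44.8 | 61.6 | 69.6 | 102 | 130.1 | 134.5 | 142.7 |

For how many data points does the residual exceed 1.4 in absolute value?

1

x=6: ŷ = -2.5 + 2·6 = 9.5; r = 8.8 − 9.5 = -0.7
x=22: ŷ = -2.5 + 2·22 = 41.5; r = 41.4 − 41.5 = -0.1
x=23: ŷ = -2.5 + 2·23 = 43.5; r = 44.8 − 43.5 = 1.3
x=32: ŷ = -2.5 + 2·32 = 61.5; r = 61.6 − 61.5 = 0.1
x=36: ŷ = -2.5 + 2·36 = 69.5; r = 69.6 − 69.5 = 0.1
x=53: ŷ = -2.5 + 2·53 = 103.5; r = 102 − 103.5 = -1.5
x=66: ŷ = -2.5 + 2·66 = 129.5; r = 130.1 − 129.5 = 0.6
x=68: ŷ = -2.5 + 2·68 = 133.5; r = 134.5 − 133.5 = 1
x=73: ŷ = -2.5 + 2·73 = 143.5; r = 142.7 − 143.5 = -0.8
|r| > 1.4: x=53 (|r|=1.5) → 1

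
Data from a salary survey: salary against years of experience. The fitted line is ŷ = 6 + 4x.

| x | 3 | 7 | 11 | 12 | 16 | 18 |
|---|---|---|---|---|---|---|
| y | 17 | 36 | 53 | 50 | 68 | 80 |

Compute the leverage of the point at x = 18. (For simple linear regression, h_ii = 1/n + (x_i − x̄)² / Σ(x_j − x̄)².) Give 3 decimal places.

x̄ = (3 + 7 + 11 + 12 + 16 + 18)/6 = 11.1667
Σ(x − x̄)² = 66.6944 + 17.3611 + 0.0277778 + 0.694444 + 23.3611 + 46.6944 = 154.833
h = 1/6 + (6.83333)²/154.833 = 0.166667 + 0.301579 = 0.468

h = 0.468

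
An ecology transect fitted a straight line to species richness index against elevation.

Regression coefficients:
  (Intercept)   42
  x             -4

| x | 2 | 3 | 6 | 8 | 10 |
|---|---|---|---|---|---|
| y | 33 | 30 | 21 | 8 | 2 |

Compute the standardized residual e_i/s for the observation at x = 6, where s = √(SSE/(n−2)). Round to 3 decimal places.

x=2: ŷ = 42 − 4·2 = 34; e = 33 − 34 = -1
x=3: ŷ = 42 − 4·3 = 30; e = 30 − 30 = 0
x=6: ŷ = 42 − 4·6 = 18; e = 21 − 18 = 3
x=8: ŷ = 42 − 4·8 = 10; e = 8 − 10 = -2
x=10: ŷ = 42 − 4·10 = 2; e = 2 − 2 = 0
SSE = 1 + 0 + 9 + 4 + 0 = 14
s = √(14/3) = 2.16025
e/s = 3 / 2.16025 = 1.389

1.389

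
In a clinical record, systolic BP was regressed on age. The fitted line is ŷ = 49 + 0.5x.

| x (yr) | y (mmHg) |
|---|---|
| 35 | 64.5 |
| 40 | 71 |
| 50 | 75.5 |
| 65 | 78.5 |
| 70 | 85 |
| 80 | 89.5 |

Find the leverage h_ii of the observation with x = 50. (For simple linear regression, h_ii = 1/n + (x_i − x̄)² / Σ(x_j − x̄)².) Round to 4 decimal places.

h = 0.1947

x̄ = (35 + 40 + 50 + 65 + 70 + 80)/6 = 56.6667
Σ(x − x̄)² = 469.444 + 277.778 + 44.4444 + 69.4444 + 177.778 + 544.444 = 1583.33
h = 1/6 + (-6.66667)²/1583.33 = 0.166667 + 0.0280702 = 0.1947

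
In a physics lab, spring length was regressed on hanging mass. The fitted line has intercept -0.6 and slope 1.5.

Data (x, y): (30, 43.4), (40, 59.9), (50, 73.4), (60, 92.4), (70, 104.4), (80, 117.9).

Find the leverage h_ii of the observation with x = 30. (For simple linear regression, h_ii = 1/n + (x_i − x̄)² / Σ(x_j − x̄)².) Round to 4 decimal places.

x̄ = (30 + 40 + 50 + 60 + 70 + 80)/6 = 55
Σ(x − x̄)² = 625 + 225 + 25 + 25 + 225 + 625 = 1750
h = 1/6 + (-25)²/1750 = 0.166667 + 0.357143 = 0.5238

h = 0.5238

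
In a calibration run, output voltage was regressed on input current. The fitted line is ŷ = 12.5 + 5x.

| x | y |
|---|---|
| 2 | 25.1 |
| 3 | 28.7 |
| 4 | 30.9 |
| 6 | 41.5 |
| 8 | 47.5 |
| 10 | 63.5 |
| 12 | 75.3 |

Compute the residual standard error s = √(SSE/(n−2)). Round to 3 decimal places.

s = 3.020

x=2: ŷ = 12.5 + 5·2 = 22.5; r = 25.1 − 22.5 = 2.6
x=3: ŷ = 12.5 + 5·3 = 27.5; r = 28.7 − 27.5 = 1.2
x=4: ŷ = 12.5 + 5·4 = 32.5; r = 30.9 − 32.5 = -1.6
x=6: ŷ = 12.5 + 5·6 = 42.5; r = 41.5 − 42.5 = -1
x=8: ŷ = 12.5 + 5·8 = 52.5; r = 47.5 − 52.5 = -5
x=10: ŷ = 12.5 + 5·10 = 62.5; r = 63.5 − 62.5 = 1
x=12: ŷ = 12.5 + 5·12 = 72.5; r = 75.3 − 72.5 = 2.8
SSE = 6.76 + 1.44 + 2.56 + 1 + 25 + 1 + 7.84 = 45.6
s = √(45.6/5) = √9.12 ≈ 3.020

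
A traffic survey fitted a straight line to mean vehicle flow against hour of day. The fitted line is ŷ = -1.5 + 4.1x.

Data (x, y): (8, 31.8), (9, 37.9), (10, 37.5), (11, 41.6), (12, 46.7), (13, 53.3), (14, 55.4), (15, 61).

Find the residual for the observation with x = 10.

ŷ = -1.5 + 4.1·10 = 39.5
r = 37.5 − 39.5 = -2

r = -2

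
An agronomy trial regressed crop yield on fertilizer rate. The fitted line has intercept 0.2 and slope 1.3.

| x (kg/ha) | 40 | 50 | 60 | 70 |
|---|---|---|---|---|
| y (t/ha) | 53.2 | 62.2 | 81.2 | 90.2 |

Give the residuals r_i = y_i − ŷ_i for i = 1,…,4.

1, -3, 3, -1

x=40: ŷ = 0.2 + 1.3·40 = 52.2; r = 53.2 − 52.2 = 1
x=50: ŷ = 0.2 + 1.3·50 = 65.2; r = 62.2 − 65.2 = -3
x=60: ŷ = 0.2 + 1.3·60 = 78.2; r = 81.2 − 78.2 = 3
x=70: ŷ = 0.2 + 1.3·70 = 91.2; r = 90.2 − 91.2 = -1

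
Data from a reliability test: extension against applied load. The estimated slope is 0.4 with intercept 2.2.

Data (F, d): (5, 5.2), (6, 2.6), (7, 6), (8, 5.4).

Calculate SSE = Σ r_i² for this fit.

SSE = 6

F=5: d̂ = 2.2 + 0.4·5 = 4.2; r = 5.2 − 4.2 = 1
F=6: d̂ = 2.2 + 0.4·6 = 4.6; r = 2.6 − 4.6 = -2
F=7: d̂ = 2.2 + 0.4·7 = 5; r = 6 − 5 = 1
F=8: d̂ = 2.2 + 0.4·8 = 5.4; r = 5.4 − 5.4 = 0
SSE = 1 + 4 + 1 + 0 = 6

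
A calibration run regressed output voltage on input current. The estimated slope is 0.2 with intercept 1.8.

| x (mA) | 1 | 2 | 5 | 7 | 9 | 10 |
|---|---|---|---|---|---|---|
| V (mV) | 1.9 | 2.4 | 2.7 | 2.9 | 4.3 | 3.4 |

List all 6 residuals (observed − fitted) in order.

-0.1, 0.2, -0.1, -0.3, 0.7, -0.4

x=1: ŷ = 1.8 + 0.2·1 = 2; e = 1.9 − 2 = -0.1
x=2: ŷ = 1.8 + 0.2·2 = 2.2; e = 2.4 − 2.2 = 0.2
x=5: ŷ = 1.8 + 0.2·5 = 2.8; e = 2.7 − 2.8 = -0.1
x=7: ŷ = 1.8 + 0.2·7 = 3.2; e = 2.9 − 3.2 = -0.3
x=9: ŷ = 1.8 + 0.2·9 = 3.6; e = 4.3 − 3.6 = 0.7
x=10: ŷ = 1.8 + 0.2·10 = 3.8; e = 3.4 − 3.8 = -0.4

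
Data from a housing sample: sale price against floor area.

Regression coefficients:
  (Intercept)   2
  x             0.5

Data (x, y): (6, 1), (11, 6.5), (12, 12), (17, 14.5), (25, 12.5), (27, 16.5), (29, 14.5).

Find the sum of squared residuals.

x=6: ŷ = 2 + 0.5·6 = 5; e = 1 − 5 = -4
x=11: ŷ = 2 + 0.5·11 = 7.5; e = 6.5 − 7.5 = -1
x=12: ŷ = 2 + 0.5·12 = 8; e = 12 − 8 = 4
x=17: ŷ = 2 + 0.5·17 = 10.5; e = 14.5 − 10.5 = 4
x=25: ŷ = 2 + 0.5·25 = 14.5; e = 12.5 − 14.5 = -2
x=27: ŷ = 2 + 0.5·27 = 15.5; e = 16.5 − 15.5 = 1
x=29: ŷ = 2 + 0.5·29 = 16.5; e = 14.5 − 16.5 = -2
SSE = 16 + 1 + 16 + 16 + 4 + 1 + 4 = 58

SSE = 58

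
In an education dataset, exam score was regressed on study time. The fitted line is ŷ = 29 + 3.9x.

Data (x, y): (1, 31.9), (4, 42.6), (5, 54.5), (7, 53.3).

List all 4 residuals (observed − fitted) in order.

-1, -2, 6, -3

x=1: ŷ = 29 + 3.9·1 = 32.9; r = 31.9 − 32.9 = -1
x=4: ŷ = 29 + 3.9·4 = 44.6; r = 42.6 − 44.6 = -2
x=5: ŷ = 29 + 3.9·5 = 48.5; r = 54.5 − 48.5 = 6
x=7: ŷ = 29 + 3.9·7 = 56.3; r = 53.3 − 56.3 = -3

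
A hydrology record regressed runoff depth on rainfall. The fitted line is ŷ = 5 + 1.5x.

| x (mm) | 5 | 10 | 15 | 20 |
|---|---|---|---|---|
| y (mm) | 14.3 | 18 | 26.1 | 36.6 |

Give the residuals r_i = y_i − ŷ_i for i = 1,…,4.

1.8, -2, -1.4, 1.6

x=5: ŷ = 5 + 1.5·5 = 12.5; r = 14.3 − 12.5 = 1.8
x=10: ŷ = 5 + 1.5·10 = 20; r = 18 − 20 = -2
x=15: ŷ = 5 + 1.5·15 = 27.5; r = 26.1 − 27.5 = -1.4
x=20: ŷ = 5 + 1.5·20 = 35; r = 36.6 − 35 = 1.6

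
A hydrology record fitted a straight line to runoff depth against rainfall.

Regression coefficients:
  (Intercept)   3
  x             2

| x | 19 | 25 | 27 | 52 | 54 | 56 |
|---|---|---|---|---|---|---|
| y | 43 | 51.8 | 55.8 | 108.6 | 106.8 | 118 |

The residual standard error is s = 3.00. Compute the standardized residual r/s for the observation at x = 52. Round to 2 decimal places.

0.53

ŷ = 3 + 2·52 = 107
r = 108.6 − 107 = 1.6
r/s = 1.6 / 3.00 = 0.53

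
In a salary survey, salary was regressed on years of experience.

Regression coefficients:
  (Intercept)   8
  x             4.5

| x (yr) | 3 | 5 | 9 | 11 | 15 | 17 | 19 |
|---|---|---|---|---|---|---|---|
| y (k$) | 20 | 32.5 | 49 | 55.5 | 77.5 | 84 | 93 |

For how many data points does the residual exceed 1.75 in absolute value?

3

x=3: ŷ = 8 + 4.5·3 = 21.5; r = 20 − 21.5 = -1.5
x=5: ŷ = 8 + 4.5·5 = 30.5; r = 32.5 − 30.5 = 2
x=9: ŷ = 8 + 4.5·9 = 48.5; r = 49 − 48.5 = 0.5
x=11: ŷ = 8 + 4.5·11 = 57.5; r = 55.5 − 57.5 = -2
x=15: ŷ = 8 + 4.5·15 = 75.5; r = 77.5 − 75.5 = 2
x=17: ŷ = 8 + 4.5·17 = 84.5; r = 84 − 84.5 = -0.5
x=19: ŷ = 8 + 4.5·19 = 93.5; r = 93 − 93.5 = -0.5
|r| > 1.75: x=5 (|r|=2), x=11 (|r|=2), x=15 (|r|=2) → 3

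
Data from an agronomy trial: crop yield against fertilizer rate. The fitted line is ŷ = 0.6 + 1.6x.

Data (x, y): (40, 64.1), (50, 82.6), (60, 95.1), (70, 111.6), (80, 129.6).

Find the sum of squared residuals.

x=40: ŷ = 0.6 + 1.6·40 = 64.6; r = 64.1 − 64.6 = -0.5
x=50: ŷ = 0.6 + 1.6·50 = 80.6; r = 82.6 − 80.6 = 2
x=60: ŷ = 0.6 + 1.6·60 = 96.6; r = 95.1 − 96.6 = -1.5
x=70: ŷ = 0.6 + 1.6·70 = 112.6; r = 111.6 − 112.6 = -1
x=80: ŷ = 0.6 + 1.6·80 = 128.6; r = 129.6 − 128.6 = 1
SSE = 0.25 + 4 + 2.25 + 1 + 1 = 8.5

SSE = 8.5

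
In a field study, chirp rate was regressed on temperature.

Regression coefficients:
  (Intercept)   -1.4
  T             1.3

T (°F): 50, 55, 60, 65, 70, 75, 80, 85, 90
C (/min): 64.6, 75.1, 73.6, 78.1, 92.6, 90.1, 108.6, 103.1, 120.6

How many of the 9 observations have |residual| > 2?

8

T=50: Ĉ = -1.4 + 1.3·50 = 63.6; r = 64.6 − 63.6 = 1
T=55: Ĉ = -1.4 + 1.3·55 = 70.1; r = 75.1 − 70.1 = 5
T=60: Ĉ = -1.4 + 1.3·60 = 76.6; r = 73.6 − 76.6 = -3
T=65: Ĉ = -1.4 + 1.3·65 = 83.1; r = 78.1 − 83.1 = -5
T=70: Ĉ = -1.4 + 1.3·70 = 89.6; r = 92.6 − 89.6 = 3
T=75: Ĉ = -1.4 + 1.3·75 = 96.1; r = 90.1 − 96.1 = -6
T=80: Ĉ = -1.4 + 1.3·80 = 102.6; r = 108.6 − 102.6 = 6
T=85: Ĉ = -1.4 + 1.3·85 = 109.1; r = 103.1 − 109.1 = -6
T=90: Ĉ = -1.4 + 1.3·90 = 115.6; r = 120.6 − 115.6 = 5
|r| > 2: T=55 (|r|=5), T=60 (|r|=3), T=65 (|r|=5), T=70 (|r|=3), T=75 (|r|=6), T=80 (|r|=6), T=85 (|r|=6), T=90 (|r|=5) → 8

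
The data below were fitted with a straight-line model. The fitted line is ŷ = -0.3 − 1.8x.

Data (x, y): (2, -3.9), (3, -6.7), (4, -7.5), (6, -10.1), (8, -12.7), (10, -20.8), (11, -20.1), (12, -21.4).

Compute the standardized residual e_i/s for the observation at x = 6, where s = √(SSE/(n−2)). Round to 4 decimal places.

x=2: ŷ = -0.3 − 1.8·2 = -3.9; e = -3.9 − (-3.9) = 0
x=3: ŷ = -0.3 − 1.8·3 = -5.7; e = -6.7 − (-5.7) = -1
x=4: ŷ = -0.3 − 1.8·4 = -7.5; e = -7.5 − (-7.5) = 0
x=6: ŷ = -0.3 − 1.8·6 = -11.1; e = -10.1 − (-11.1) = 1
x=8: ŷ = -0.3 − 1.8·8 = -14.7; e = -12.7 − (-14.7) = 2
x=10: ŷ = -0.3 − 1.8·10 = -18.3; e = -20.8 − (-18.3) = -2.5
x=11: ŷ = -0.3 − 1.8·11 = -20.1; e = -20.1 − (-20.1) = 0
x=12: ŷ = -0.3 − 1.8·12 = -21.9; e = -21.4 − (-21.9) = 0.5
SSE = 0 + 1 + 0 + 1 + 4 + 6.25 + 0 + 0.25 = 12.5
s = √(12.5/6) = 1.44338
e/s = 1 / 1.44338 = 0.6928

0.6928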